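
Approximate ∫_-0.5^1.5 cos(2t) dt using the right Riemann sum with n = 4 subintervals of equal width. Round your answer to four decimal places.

0.0671

Δt = (1.5 − (-0.5))/4 = 0.5.
Right endpoints: 0, 0.5, 1, 1.5.
f(0) ≈ 1.0000, f(0.5) ≈ 0.5403, f(1) ≈ -0.4161, f(1.5) ≈ -0.9900.
Sum = Δt · [f(0) + f(0.5) + f(1) + f(1.5)].
Sum ≈ 0.0671.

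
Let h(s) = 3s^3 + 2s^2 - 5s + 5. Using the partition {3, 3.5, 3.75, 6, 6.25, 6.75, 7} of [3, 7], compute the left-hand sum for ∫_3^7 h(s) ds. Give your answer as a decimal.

1280.109375

Subinterval widths: 0.5, 0.25, 2.25, 0.25, 0.5, 0.25.
Left endpoints: 3, 3.5, 3.75, 6, 6.25, 6.75.
h(3) = 89, h(3.5) = 140.625, h(3.75) = 172.578125, h(6) = 695, h(6.25) = 784.296875, h(6.75) = 985.015625.
Sum = Σ Δs_i · h(s_i).
Sum = 1280.109375.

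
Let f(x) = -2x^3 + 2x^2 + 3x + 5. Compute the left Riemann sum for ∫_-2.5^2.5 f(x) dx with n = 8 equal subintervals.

Δx = (2.5 − (-2.5))/8 = 0.625.
Left endpoints: -2.5, -1.875, -1.25, -0.625, 0, 0.625, 1.25, 1.875.
f(-2.5) = 41.25, f(-1.875) = 19.58984375, f(-1.25) = 8.28125, f(-0.625) = 4.39453125, f(0) = 5, f(0.625) = 7.16796875, f(1.25) = 7.96875, f(1.875) = 4.47265625.
Sum = Δx · [f(-2.5) + f(-1.875) + f(-1.25) + ...].
Sum = 61.328125.

61.328125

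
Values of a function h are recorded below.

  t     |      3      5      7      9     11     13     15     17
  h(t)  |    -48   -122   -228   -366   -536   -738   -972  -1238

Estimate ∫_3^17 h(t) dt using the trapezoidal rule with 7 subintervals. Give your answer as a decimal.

-7210

Δt = 2.
T_7 = (2/2)·[(-48) + 2·(-122) + 2·(-228) + 2·(-366) + 2·(-536) + 2·(-738) + 2·(-972) + (-1238)] = -7210.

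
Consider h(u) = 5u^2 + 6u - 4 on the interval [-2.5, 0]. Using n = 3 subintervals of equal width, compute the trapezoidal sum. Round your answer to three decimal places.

Δu = (0 − (-2.5))/3 = 5/6.
h(-2.5) = 12.25, h(-5/3) = -1/9, h(-5/6) = -199/36, h(0) = -4.
T_3 = (Δu/2)·[h(u_0) + 2h(u_1) + 2h(u_2) + h(u_3)].
Sum ≈ -1.262.

-1.262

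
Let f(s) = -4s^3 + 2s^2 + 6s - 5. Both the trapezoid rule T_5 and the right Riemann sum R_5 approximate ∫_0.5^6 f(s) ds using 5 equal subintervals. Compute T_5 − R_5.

417.45

T_5 = -1113.31.
R_5 = -1530.76.
T_5 − R_5 = 417.45.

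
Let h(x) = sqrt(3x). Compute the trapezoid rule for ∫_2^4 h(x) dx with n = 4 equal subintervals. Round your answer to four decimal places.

Δx = (4 − 2)/4 = 0.5.
h(2) ≈ 2.4495, h(2.5) ≈ 2.7386, h(3) ≈ 3.0000, h(3.5) ≈ 3.2404, h(4) ≈ 3.4641.
T_4 = (Δx/2)·[h(x_0) + 2h(x_1) + 2h(x_2) + 2h(x_3) + h(x_4)].
Sum ≈ 5.9679.

5.9679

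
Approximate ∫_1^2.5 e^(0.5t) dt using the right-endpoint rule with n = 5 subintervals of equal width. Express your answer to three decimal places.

3.966

Δt = (2.5 − 1)/5 = 0.3.
Right endpoints: 1.3, 1.6, 1.9, 2.2, 2.5.
f(1.3) ≈ 1.916, f(1.6) ≈ 2.226, f(1.9) ≈ 2.586, f(2.2) ≈ 3.004, f(2.5) ≈ 3.490.
Sum = Δt · [f(1.3) + f(1.6) + f(1.9) + f(2.2) + f(2.5)].
Sum ≈ 3.966.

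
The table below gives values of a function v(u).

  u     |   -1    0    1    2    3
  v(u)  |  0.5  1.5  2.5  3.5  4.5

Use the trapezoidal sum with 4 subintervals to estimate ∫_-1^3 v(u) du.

Δu = 1.
T_4 = (1/2)·[0.5 + 2·1.5 + 2·2.5 + 2·3.5 + 4.5] = 10.

10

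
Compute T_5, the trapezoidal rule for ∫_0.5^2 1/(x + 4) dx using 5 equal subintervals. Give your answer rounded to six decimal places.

Δx = (2 − 0.5)/5 = 0.3.
f(0.5) = 2/9, f(0.8) = 5/24, f(1.1) = 10/51, f(1.4) = 5/27, f(1.7) = 10/57, f(2) = 1/6.
T_5 = (Δx/2)·[f(x_0) + 2f(x_1) + ... + 2f(x_{4}) + f(x_5)].
Sum ≈ 0.287844.

0.287844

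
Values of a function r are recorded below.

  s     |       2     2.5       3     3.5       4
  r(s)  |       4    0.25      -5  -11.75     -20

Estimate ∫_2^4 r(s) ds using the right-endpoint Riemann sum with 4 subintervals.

Δs = 0.5.
Sum = 0.5·[0.25 + (-5) + (-11.75) + (-20)] = -18.25.

-18.25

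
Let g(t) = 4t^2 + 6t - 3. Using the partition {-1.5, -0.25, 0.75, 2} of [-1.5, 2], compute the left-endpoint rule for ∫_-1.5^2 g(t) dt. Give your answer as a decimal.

-3.3125

Subinterval widths: 1.25, 1, 1.25.
Left endpoints: -1.5, -0.25, 0.75.
g(-1.5) = -3, g(-0.25) = -4.25, g(0.75) = 3.75.
Sum = Σ Δt_i · g(t_i).
Sum = -3.3125.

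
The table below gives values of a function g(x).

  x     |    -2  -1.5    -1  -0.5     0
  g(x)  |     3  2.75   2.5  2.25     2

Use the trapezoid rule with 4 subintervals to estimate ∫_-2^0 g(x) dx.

5

Δx = 0.5.
T_4 = (0.5/2)·[3 + 2·2.75 + 2·2.5 + 2·2.25 + 2] = 5.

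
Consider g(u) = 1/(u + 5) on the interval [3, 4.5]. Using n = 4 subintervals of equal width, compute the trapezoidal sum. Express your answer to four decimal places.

0.1719

Δu = (4.5 − 3)/4 = 0.375.
g(3) = 0.125, g(3.375) = 8/67, g(3.75) = 4/35, g(4.125) = 8/73, g(4.5) = 2/19.
T_4 = (Δu/2)·[g(u_0) + 2g(u_1) + 2g(u_2) + 2g(u_3) + g(u_4)].
Sum ≈ 0.1719.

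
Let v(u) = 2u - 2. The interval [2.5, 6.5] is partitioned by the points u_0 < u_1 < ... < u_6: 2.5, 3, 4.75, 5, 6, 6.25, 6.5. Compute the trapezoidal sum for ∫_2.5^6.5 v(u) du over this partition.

28

Subinterval widths: 0.5, 1.75, 0.25, 1, 0.25, 0.25.
v(2.5) = 3, v(3) = 4, v(4.75) = 7.5, v(5) = 8, v(6) = 10, v(6.25) = 10.5, v(6.5) = 11.
On each subinterval the trapezoid contributes (Δu_i/2)·[v(u_{i-1}) + v(u_i)].
Sum = 28.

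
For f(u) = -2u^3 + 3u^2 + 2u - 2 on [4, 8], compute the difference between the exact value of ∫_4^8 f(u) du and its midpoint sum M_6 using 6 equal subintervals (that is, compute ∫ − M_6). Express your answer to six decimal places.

-4.888889

Exact integral: ∫_4^8 f(u) du = -1432.
M_6 ≈ -1427.11111111.
Error ≈ -1432 − (-1427.11111111) ≈ -4.888889.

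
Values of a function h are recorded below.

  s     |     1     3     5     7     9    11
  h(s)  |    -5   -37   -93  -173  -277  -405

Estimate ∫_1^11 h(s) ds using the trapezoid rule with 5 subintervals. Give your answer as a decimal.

Δs = 2.
T_5 = (2/2)·[(-5) + 2·(-37) + 2·(-93) + 2·(-173) + 2·(-277) + (-405)] = -1570.

-1570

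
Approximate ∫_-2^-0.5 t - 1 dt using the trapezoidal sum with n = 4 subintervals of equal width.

-3.375

Δt = (-0.5 − (-2))/4 = 0.375.
f(-2) = -3, f(-1.625) = -2.625, f(-1.25) = -2.25, f(-0.875) = -1.875, f(-0.5) = -1.5.
T_4 = (Δt/2)·[f(t_0) + 2f(t_1) + 2f(t_2) + 2f(t_3) + f(t_4)].
Sum = -3.375.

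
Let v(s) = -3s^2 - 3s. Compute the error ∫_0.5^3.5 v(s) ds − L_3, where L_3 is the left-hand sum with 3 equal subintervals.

Exact integral: ∫_0.5^3.5 v(s) ds = -60.75.
L_3 = -39.75.
Error = -60.75 − (-39.75) = -21.

-21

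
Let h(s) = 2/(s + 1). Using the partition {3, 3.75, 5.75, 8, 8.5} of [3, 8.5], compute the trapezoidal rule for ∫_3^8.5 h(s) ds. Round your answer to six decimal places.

Subinterval widths: 0.75, 2, 2.25, 0.5.
h(3) = 0.5, h(3.75) = 8/19, h(5.75) = 8/27, h(8) = 2/9, h(8.5) = 4/19.
On each subinterval the trapezoid contributes (Δs_i/2)·[h(s_{i-1}) + h(s_i)].
Sum ≈ 1.754264.

1.754264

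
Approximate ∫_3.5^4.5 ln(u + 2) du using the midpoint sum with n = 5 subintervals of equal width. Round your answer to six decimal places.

1.790646

Δu = (4.5 − 3.5)/5 = 0.2.
Midpoints: 3.6, 3.8, 4, 4.2, 4.4.
f(3.6) ≈ 1.722767, f(3.8) ≈ 1.757858, f(4) ≈ 1.791759, f(4.2) ≈ 1.824549, f(4.4) ≈ 1.856298.
Sum = Δu · [f(3.6) + f(3.8) + f(4) + f(4.2) + f(4.4)].
Sum ≈ 1.790646.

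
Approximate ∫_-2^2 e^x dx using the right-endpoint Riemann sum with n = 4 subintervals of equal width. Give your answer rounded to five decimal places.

11.47522

Δx = (2 − (-2))/4 = 1.
Right endpoints: -1, 0, 1, 2.
f(-1) ≈ 0.36788, f(0) ≈ 1.00000, f(1) ≈ 2.71828, f(2) ≈ 7.38906.
Sum = Δx · [f(-1) + f(0) + f(1) + f(2)].
Sum ≈ 11.47522.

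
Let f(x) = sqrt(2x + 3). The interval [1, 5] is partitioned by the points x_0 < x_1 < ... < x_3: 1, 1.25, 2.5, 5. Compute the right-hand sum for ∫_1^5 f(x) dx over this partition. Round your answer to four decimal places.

13.1357

Subinterval widths: 0.25, 1.25, 2.5.
Right endpoints: 1.25, 2.5, 5.
f(1.25) ≈ 2.3452, f(2.5) ≈ 2.8284, f(5) ≈ 3.6056.
Sum = Σ Δx_i · f(x_i).
Sum ≈ 13.1357.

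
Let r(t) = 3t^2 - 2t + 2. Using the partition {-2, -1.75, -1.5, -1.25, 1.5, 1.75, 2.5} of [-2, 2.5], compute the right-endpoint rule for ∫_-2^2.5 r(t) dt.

Subinterval widths: 0.25, 0.25, 0.25, 2.75, 0.25, 0.75.
Right endpoints: -1.75, -1.5, -1.25, 1.5, 1.75, 2.5.
r(-1.75) = 14.6875, r(-1.5) = 11.75, r(-1.25) = 9.1875, r(1.5) = 5.75, r(1.75) = 7.6875, r(2.5) = 15.75.
Sum = Σ Δt_i · r(t_i).
Sum = 38.453125.

38.453125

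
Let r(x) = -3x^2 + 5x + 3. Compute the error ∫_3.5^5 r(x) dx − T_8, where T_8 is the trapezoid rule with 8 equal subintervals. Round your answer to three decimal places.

0.026

Exact integral: ∫_3.5^5 r(x) dx = -45.75.
T_8 ≈ -45.77637.
Error ≈ -45.75 − (-45.77637) ≈ 0.026.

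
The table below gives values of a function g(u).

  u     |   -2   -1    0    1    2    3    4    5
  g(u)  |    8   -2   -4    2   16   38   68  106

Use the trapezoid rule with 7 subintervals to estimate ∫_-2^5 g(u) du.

Δu = 1.
T_7 = (1/2)·[8 + 2·(-2) + 2·(-4) + 2·2 + 2·16 + 2·38 + 2·68 + 106] = 175.

175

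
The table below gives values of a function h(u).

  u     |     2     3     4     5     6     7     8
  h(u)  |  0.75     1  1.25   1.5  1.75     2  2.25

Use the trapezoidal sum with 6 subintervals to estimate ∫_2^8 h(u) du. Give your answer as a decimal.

9

Δu = 1.
T_6 = (1/2)·[0.75 + 2·1 + 2·1.25 + 2·1.5 + 2·1.75 + 2·2 + 2.25] = 9.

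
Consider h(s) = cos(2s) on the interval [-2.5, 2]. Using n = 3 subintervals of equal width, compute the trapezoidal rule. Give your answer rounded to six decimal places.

-0.091253

Δs = (2 − (-2.5))/3 = 1.5.
h(-2.5) ≈ 0.283662, h(-1) ≈ -0.416147, h(0.5) ≈ 0.540302, h(2) ≈ -0.653644.
T_3 = (Δs/2)·[h(s_0) + 2h(s_1) + 2h(s_2) + h(s_3)].
Sum ≈ -0.091253.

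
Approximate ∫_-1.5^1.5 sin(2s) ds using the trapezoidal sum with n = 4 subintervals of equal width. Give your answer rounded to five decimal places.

0.00000

Δs = (1.5 − (-1.5))/4 = 0.75.
f(-1.5) ≈ -0.14112, f(-0.75) ≈ -0.99749, f(0) ≈ 0.00000, f(0.75) ≈ 0.99749, f(1.5) ≈ 0.14112.
T_4 = (Δs/2)·[f(s_0) + 2f(s_1) + 2f(s_2) + 2f(s_3) + f(s_4)].
Sum ≈ 0.00000.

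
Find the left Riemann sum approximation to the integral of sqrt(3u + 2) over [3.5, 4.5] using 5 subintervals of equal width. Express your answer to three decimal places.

Δu = (4.5 − 3.5)/5 = 0.2.
Left endpoints: 3.5, 3.7, 3.9, 4.1, 4.3.
f(3.5) ≈ 3.536, f(3.7) ≈ 3.619, f(3.9) ≈ 3.701, f(4.1) ≈ 3.782, f(4.3) ≈ 3.860.
Sum = Δu · [f(3.5) + f(3.7) + f(3.9) + f(4.1) + f(4.3)].
Sum ≈ 3.700.

3.700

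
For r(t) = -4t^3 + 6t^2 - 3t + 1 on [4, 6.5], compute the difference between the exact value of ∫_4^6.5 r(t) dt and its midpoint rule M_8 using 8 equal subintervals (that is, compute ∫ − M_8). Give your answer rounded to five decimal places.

-1.15967

Exact integral: ∫_4^6.5 r(t) dt = -1144.6875.
M_8 ≈ -1143.5278320.
Error ≈ -1144.6875 − (-1143.5278320) ≈ -1.15967.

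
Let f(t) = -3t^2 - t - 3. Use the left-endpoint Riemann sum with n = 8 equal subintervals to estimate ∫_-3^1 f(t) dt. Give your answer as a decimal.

-41.5

Δt = (1 − (-3))/8 = 0.5.
Left endpoints: -3, -2.5, -2, -1.5, -1, -0.5, 0, 0.5.
f(-3) = -27, f(-2.5) = -19.25, f(-2) = -13, f(-1.5) = -8.25, f(-1) = -5, f(-0.5) = -3.25, f(0) = -3, f(0.5) = -4.25.
Sum = Δt · [f(-3) + f(-2.5) + f(-2) + ...].
Sum = -41.5.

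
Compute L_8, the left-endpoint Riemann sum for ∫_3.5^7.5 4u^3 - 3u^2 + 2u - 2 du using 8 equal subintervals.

2333.5

Δu = (7.5 − 3.5)/8 = 0.5.
Left endpoints: 3.5, 4, 4.5, 5, 5.5, 6, 6.5, 7.
f(3.5) = 139.75, f(4) = 214, f(4.5) = 310.75, f(5) = 433, f(5.5) = 583.75, f(6) = 766, f(6.5) = 982.75, f(7) = 1237.
Sum = Δu · [f(3.5) + f(4) + f(4.5) + ...].
Sum = 2333.5.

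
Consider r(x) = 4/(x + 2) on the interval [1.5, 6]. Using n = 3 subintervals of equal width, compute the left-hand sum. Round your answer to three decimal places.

3.837

Δx = (6 − 1.5)/3 = 1.5.
Left endpoints: 1.5, 3, 4.5.
r(1.5) = 8/7, r(3) = 0.8, r(4.5) = 8/13.
Sum = Δx · [r(1.5) + r(3) + r(4.5)].
Sum ≈ 3.837.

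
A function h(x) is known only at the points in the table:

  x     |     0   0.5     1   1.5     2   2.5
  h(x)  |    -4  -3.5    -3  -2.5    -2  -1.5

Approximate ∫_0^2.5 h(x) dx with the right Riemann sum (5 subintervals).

Δx = 0.5.
Sum = 0.5·[(-3.5) + (-3) + (-2.5) + (-2) + (-1.5)] = -6.25.

-6.25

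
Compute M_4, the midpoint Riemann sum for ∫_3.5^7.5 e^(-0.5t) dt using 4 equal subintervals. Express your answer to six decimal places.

0.297405

Δt = (7.5 − 3.5)/4 = 1.
Midpoints: 4, 5, 6, 7.
f(4) ≈ 0.135335, f(5) ≈ 0.082085, f(6) ≈ 0.049787, f(7) ≈ 0.030197.
Sum = Δt · [f(4) + f(5) + f(6) + f(7)].
Sum ≈ 0.297405.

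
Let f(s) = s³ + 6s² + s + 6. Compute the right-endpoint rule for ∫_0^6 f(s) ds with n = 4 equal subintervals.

1172.25

Δs = (6 − 0)/4 = 1.5.
Right endpoints: 1.5, 3, 4.5, 6.
f(1.5) = 24.375, f(3) = 90, f(4.5) = 223.125, f(6) = 444.
Sum = Δs · [f(1.5) + f(3) + f(4.5) + f(6)].
Sum = 1172.25.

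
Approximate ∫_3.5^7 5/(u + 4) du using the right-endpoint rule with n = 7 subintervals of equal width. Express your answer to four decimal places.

1.8629

Δu = (7 − 3.5)/7 = 0.5.
Right endpoints: 4, 4.5, 5, 5.5, 6, 6.5, 7.
f(4) = 0.625, f(4.5) = 10/17, f(5) = 5/9, f(5.5) = 10/19, f(6) = 0.5, f(6.5) = 10/21, f(7) = 5/11.
Sum = Δu · [f(4) + f(4.5) + f(5) + ...].
Sum ≈ 1.8629.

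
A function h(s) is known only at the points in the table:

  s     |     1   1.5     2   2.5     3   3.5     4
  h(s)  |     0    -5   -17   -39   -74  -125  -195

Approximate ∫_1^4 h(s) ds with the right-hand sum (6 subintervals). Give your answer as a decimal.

Δs = 0.5.
Sum = 0.5·[(-5) + (-17) + (-39) + (-74) + (-125) + (-195)] = -227.5.

-227.5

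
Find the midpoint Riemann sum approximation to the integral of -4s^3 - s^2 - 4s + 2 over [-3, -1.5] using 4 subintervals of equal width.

Δs = (-1.5 − (-3))/4 = 0.375.
Midpoints: -2.8125, -2.4375, -2.0625, -1.6875.
f(-2.8125) = 96593/1024, f(-2.4375) = 65267/1024, f(-2.0625) = 42077/1024, f(-1.6875) = 25727/1024.
Sum = Δs · [f(-2.8125) + f(-2.4375) + f(-2.0625) + f(-1.6875)].
Sum = 84.10546875.

84.10546875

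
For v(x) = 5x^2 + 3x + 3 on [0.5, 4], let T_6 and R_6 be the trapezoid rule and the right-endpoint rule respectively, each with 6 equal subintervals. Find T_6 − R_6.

-26.03125

T_6 ≈ 141.575810.
R_6 ≈ 167.607060.
T_6 − R_6 = -26.03125.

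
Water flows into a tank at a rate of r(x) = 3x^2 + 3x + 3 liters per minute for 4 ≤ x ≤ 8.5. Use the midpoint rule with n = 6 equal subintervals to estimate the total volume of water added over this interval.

647.3671875

Δx = (8.5 − 4)/6 = 0.75.
Midpoints: 4.375, 5.125, 5.875, 6.625, 7.375, 8.125.
r(4.375) = 73.546875, r(5.125) = 97.171875, r(5.875) = 124.171875, r(6.625) = 154.546875, r(7.375) = 188.296875, r(8.125) = 225.421875.
Sum = Δx · [r(4.375) + r(5.125) + r(5.875) + ...].
Sum = 647.3671875.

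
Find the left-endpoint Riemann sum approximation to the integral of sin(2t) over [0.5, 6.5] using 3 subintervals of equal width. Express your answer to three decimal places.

Δt = (6.5 − 0.5)/3 = 2.
Left endpoints: 0.5, 2.5, 4.5.
f(0.5) ≈ 0.841, f(2.5) ≈ -0.959, f(4.5) ≈ 0.412.
Sum = Δt · [f(0.5) + f(2.5) + f(4.5)].
Sum ≈ 0.589.

0.589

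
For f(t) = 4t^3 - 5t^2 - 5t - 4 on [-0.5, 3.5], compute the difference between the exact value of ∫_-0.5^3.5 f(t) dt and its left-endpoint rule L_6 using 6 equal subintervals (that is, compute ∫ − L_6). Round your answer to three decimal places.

26.815

Exact integral: ∫_-0.5^3.5 f(t) dt ≈ 32.33333.
L_6 ≈ 5.51852.
Error ≈ 32.33333 − 5.51852 ≈ 26.815.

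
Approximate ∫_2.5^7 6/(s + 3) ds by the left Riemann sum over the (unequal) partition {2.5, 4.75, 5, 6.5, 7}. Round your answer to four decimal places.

Subinterval widths: 2.25, 0.25, 1.5, 0.5.
Left endpoints: 2.5, 4.75, 5, 6.5.
f(2.5) = 12/11, f(4.75) = 24/31, f(5) = 0.75, f(6.5) = 12/19.
Sum = Σ Δs_i · f(s_i).
Sum ≈ 4.0889.

4.0889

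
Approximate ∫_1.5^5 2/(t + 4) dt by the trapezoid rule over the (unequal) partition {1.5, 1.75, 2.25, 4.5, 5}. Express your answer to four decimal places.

Subinterval widths: 0.25, 0.5, 2.25, 0.5.
f(1.5) = 4/11, f(1.75) = 8/23, f(2.25) = 0.32, f(4.5) = 4/17, f(5) = 2/9.
On each subinterval the trapezoid contributes (Δt_i/2)·[f(t_{i-1}) + f(t_i)].
Sum ≈ 0.9950.

0.9950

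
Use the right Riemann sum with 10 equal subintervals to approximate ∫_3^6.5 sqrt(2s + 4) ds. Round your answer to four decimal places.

Δs = (6.5 − 3)/10 = 0.35.
Right endpoints: 3.35, 3.7, 4.05, 4.4, 4.75, 5.1, 5.45, 5.8, 6.15, 6.5.
f(3.35) ≈ 3.2711, f(3.7) ≈ 3.3764, f(4.05) ≈ 3.4785, f(4.4) ≈ 3.5777, f(4.75) ≈ 3.6742, f(5.1) ≈ 3.7683, f(5.45) ≈ 3.8601, f(5.8) ≈ 3.9497, f(6.15) ≈ 4.0373, f(6.5) ≈ 4.1231.
Sum = Δs · [f(3.35) + f(3.7) + f(4.05) + ...].
Sum ≈ 12.9907.

12.9907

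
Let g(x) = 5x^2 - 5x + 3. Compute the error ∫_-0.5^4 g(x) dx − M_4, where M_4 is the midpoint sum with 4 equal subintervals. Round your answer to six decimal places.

Exact integral: ∫_-0.5^4 g(x) dx = 81.
M_4 ≈ 78.62695312.
Error ≈ 81 − 78.62695312 ≈ 2.373047.

2.373047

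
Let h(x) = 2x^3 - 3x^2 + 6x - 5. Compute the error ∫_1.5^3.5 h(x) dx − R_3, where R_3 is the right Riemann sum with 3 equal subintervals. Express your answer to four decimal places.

-22.1111

Exact integral: ∫_1.5^3.5 h(x) dx = 53.
R_3 ≈ 75.111111.
Error ≈ 53 − 75.111111 ≈ -22.1111.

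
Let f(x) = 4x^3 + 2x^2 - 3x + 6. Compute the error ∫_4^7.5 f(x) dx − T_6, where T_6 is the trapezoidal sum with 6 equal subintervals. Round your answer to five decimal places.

-14.09317

Exact integral: ∫_4^7.5 f(x) dx ≈ 3107.2708333.
T_6 ≈ 3121.3640046.
Error ≈ 3107.2708333 − 3121.3640046 ≈ -14.09317.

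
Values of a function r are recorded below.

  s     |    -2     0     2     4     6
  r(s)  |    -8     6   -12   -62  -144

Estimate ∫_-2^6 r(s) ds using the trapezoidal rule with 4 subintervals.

-288

Δs = 2.
T_4 = (2/2)·[(-8) + 2·6 + 2·(-12) + 2·(-62) + (-144)] = -288.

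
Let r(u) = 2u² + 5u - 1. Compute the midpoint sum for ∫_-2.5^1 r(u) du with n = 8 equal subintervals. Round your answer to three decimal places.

Δu = (1 − (-2.5))/8 = 0.4375.
Midpoints: -2.28125, -1.84375, -1.40625, -0.96875, -0.53125, -0.09375, 0.34375, 0.78125.
r(-2.28125) = -1023/512, r(-1.84375) = -1751/512, r(-1.40625) = -2087/512, r(-0.96875) = -2031/512, r(-0.53125) = -1583/512, r(-0.09375) = -743/512, r(0.34375) = 489/512, r(0.78125) = 2113/512.
Sum = Δu · [r(-2.28125) + r(-1.84375) + r(-1.40625) + ...].
Sum ≈ -5.653.

-5.653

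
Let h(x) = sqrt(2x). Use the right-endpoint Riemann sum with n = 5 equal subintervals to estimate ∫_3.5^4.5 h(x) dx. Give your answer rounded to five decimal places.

Δx = (4.5 − 3.5)/5 = 0.2.
Right endpoints: 3.7, 3.9, 4.1, 4.3, 4.5.
h(3.7) ≈ 2.72029, h(3.9) ≈ 2.79285, h(4.1) ≈ 2.86356, h(4.3) ≈ 2.93258, h(4.5) ≈ 3.00000.
Sum = Δx · [h(3.7) + h(3.9) + h(4.1) + h(4.3) + h(4.5)].
Sum ≈ 2.86186.

2.86186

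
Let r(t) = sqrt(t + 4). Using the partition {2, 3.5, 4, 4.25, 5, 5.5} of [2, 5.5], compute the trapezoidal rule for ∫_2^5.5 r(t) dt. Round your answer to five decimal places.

Subinterval widths: 1.5, 0.5, 0.25, 0.75, 0.5.
r(2) ≈ 2.44949, r(3.5) ≈ 2.73861, r(4) ≈ 2.82843, r(4.25) ≈ 2.87228, r(5) ≈ 3.00000, r(5.5) ≈ 3.08221.
On each subinterval the trapezoid contributes (Δt_i/2)·[r(t_{i-1}) + r(t_i)].
Sum ≈ 9.71808.

9.71808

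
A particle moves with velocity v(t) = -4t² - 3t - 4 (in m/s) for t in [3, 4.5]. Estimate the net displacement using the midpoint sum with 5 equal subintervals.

Δt = (4.5 − 3)/5 = 0.3.
Midpoints: 3.15, 3.45, 3.75, 4.05, 4.35.
v(3.15) = -53.14, v(3.45) = -61.96, v(3.75) = -71.5, v(4.05) = -81.76, v(4.35) = -92.74.
Sum = Δt · [v(3.15) + v(3.45) + v(3.75) + v(4.05) + v(4.35)].
Sum = -108.33.

-108.33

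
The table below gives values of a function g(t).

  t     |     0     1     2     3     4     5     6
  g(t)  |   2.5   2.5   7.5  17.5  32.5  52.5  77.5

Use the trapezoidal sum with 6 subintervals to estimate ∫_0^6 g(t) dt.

152.5

Δt = 1.
T_6 = (1/2)·[2.5 + 2·2.5 + 2·7.5 + 2·17.5 + 2·32.5 + 2·52.5 + 77.5] = 152.5.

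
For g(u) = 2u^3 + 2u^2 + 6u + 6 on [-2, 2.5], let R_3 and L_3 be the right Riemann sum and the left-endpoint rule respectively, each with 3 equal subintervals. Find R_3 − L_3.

R_3 = 126.
L_3 = 7.875.
R_3 − L_3 = 118.125.

118.125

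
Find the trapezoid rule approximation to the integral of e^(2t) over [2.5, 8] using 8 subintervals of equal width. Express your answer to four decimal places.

Δt = (8 − 2.5)/8 = 0.6875.
f(2.5) ≈ 148.4132, f(3.1875) ≈ 586.9854, f(3.875) ≈ 2321.5724, f(4.5625) ≈ 9181.9970, f(5.25) ≈ 36315.5027, f(5.9375) ≈ 143630.5993, f(6.625) ≈ 568070.0400, f(7.3125) ≈ 2246760.5923, f(8) ≈ 8886110.5205.
T_8 = (Δt/2)·[f(t_0) + 2f(t_1) + ... + 2f(t_{7}) + f(t_8)].
Sum ≈ 5121872.7697.

5121872.7697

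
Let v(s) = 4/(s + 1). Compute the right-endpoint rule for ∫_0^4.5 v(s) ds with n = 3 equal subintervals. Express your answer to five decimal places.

4.99091

Δs = (4.5 − 0)/3 = 1.5.
Right endpoints: 1.5, 3, 4.5.
v(1.5) = 1.6, v(3) = 1, v(4.5) = 8/11.
Sum = Δs · [v(1.5) + v(3) + v(4.5)].
Sum ≈ 4.99091.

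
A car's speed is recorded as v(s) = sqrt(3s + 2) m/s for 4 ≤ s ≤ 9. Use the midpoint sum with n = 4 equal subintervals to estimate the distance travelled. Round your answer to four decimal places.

23.0716

Δs = (9 − 4)/4 = 1.25.
Midpoints: 4.625, 5.875, 7.125, 8.375.
v(4.625) ≈ 3.9843, v(5.875) ≈ 4.4300, v(7.125) ≈ 4.8348, v(8.375) ≈ 5.2082.
Sum = Δs · [v(4.625) + v(5.875) + v(7.125) + v(8.375)].
Sum ≈ 23.0716.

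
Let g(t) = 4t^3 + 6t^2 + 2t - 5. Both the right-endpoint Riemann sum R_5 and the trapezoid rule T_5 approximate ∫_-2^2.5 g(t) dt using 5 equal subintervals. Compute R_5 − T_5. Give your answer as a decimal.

52.65

R_5 = 108.18.
T_5 = 55.53.
R_5 − T_5 = 52.65.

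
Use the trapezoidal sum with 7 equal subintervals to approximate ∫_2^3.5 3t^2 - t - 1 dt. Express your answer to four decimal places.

Δt = (3.5 − 2)/7 = 3/14.
f(2) = 9, f(31/14) = 2253/196, f(17/7) = 699/49, f(37/14) = 3393/196, f(20/7) = 1011/49, f(43/14) = 4749/196, f(23/7) = 1377/49, f(3.5) = 32.25.
T_7 = (Δt/2)·[f(t_0) + 2f(t_1) + ... + 2f(t_{6}) + f(t_7)].
Sum ≈ 29.2844.

29.2844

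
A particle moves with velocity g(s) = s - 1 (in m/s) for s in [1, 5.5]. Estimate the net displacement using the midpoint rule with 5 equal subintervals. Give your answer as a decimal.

Δs = (5.5 − 1)/5 = 0.9.
Midpoints: 1.45, 2.35, 3.25, 4.15, 5.05.
g(1.45) = 0.45, g(2.35) = 1.35, g(3.25) = 2.25, g(4.15) = 3.15, g(5.05) = 4.05.
Sum = Δs · [g(1.45) + g(2.35) + g(3.25) + g(4.15) + g(5.05)].
Sum = 10.125.

10.125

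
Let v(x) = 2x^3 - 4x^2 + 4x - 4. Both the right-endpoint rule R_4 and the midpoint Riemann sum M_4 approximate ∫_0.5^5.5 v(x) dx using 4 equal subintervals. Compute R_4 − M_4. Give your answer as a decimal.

R_4 = 439.375.
M_4 = 266.71875.
R_4 − M_4 = 172.65625.

172.65625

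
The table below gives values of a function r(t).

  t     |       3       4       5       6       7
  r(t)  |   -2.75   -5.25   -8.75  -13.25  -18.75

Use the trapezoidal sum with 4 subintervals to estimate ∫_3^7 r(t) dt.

Δt = 1.
T_4 = (1/2)·[(-2.75) + 2·(-5.25) + 2·(-8.75) + 2·(-13.25) + (-18.75)] = -38.

-38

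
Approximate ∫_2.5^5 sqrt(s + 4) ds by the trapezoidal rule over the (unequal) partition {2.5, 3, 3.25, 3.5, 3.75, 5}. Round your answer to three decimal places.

6.950

Subinterval widths: 0.5, 0.25, 0.25, 0.25, 1.25.
f(2.5) ≈ 2.550, f(3) ≈ 2.646, f(3.25) ≈ 2.693, f(3.5) ≈ 2.739, f(3.75) ≈ 2.784, f(5) ≈ 3.000.
On each subinterval the trapezoid contributes (Δs_i/2)·[f(s_{i-1}) + f(s_i)].
Sum ≈ 6.950.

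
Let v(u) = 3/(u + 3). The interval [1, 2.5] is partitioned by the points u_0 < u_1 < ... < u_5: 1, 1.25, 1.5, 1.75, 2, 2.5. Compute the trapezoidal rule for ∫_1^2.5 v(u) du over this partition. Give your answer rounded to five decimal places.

Subinterval widths: 0.25, 0.25, 0.25, 0.25, 0.5.
v(1) = 0.75, v(1.25) = 12/17, v(1.5) = 2/3, v(1.75) = 12/19, v(2) = 0.6, v(2.5) = 6/11.
On each subinterval the trapezoid contributes (Δu_i/2)·[v(u_{i-1}) + v(u_i)].
Sum ≈ 0.95615.

0.95615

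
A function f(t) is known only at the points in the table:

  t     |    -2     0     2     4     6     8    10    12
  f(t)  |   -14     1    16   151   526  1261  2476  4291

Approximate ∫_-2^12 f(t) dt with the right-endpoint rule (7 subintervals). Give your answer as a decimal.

Δt = 2.
Sum = 2·[1 + 16 + 151 + 526 + 1261 + 2476 + 4291] = 17444.

17444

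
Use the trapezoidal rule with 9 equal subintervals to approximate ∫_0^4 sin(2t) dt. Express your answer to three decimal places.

0.535

Δt = (4 − 0)/9 = 4/9.
f(0) ≈ 0.000, f(4/9) ≈ 0.776, f(8/9) ≈ 0.979, f(4/3) ≈ 0.457, f(16/9) ≈ -0.402, f(20/9) ≈ -0.964, f(8/3) ≈ -0.813, f(28/9) ≈ -0.061, f(32/9) ≈ 0.737, f(4) ≈ 0.989.
T_9 = (Δt/2)·[f(t_0) + 2f(t_1) + ... + 2f(t_{8}) + f(t_9)].
Sum ≈ 0.535.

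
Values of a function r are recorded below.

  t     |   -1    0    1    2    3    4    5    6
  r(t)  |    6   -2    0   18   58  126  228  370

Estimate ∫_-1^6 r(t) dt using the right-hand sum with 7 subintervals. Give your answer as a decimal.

Δt = 1.
Sum = 1·[(-2) + 0 + 18 + 58 + 126 + 228 + 370] = 798.

798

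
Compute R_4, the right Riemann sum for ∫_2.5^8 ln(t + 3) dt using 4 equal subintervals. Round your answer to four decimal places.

11.9630

Δt = (8 − 2.5)/4 = 1.375.
Right endpoints: 3.875, 5.25, 6.625, 8.
f(3.875) ≈ 1.9279, f(5.25) ≈ 2.1102, f(6.625) ≈ 2.2644, f(8) ≈ 2.3979.
Sum = Δt · [f(3.875) + f(5.25) + f(6.625) + f(8)].
Sum ≈ 11.9630.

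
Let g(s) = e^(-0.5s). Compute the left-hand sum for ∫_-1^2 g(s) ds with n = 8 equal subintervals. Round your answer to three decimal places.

2.809

Δs = (2 − (-1))/8 = 0.375.
Left endpoints: -1, -0.625, -0.25, 0.125, 0.5, 0.875, 1.25, 1.625.
g(-1) ≈ 1.649, g(-0.625) ≈ 1.367, g(-0.25) ≈ 1.133, g(0.125) ≈ 0.939, g(0.5) ≈ 0.779, g(0.875) ≈ 0.646, g(1.25) ≈ 0.535, g(1.625) ≈ 0.444.
Sum = Δs · [g(-1) + g(-0.625) + g(-0.25) + ...].
Sum ≈ 2.809.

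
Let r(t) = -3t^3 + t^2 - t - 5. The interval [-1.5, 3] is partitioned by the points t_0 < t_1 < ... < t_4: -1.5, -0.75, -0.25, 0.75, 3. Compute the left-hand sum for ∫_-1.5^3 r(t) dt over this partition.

-13.71484375

Subinterval widths: 0.75, 0.5, 1, 2.25.
Left endpoints: -1.5, -0.75, -0.25, 0.75.
r(-1.5) = 8.875, r(-0.75) = -2.421875, r(-0.25) = -4.640625, r(0.75) = -6.453125.
Sum = Σ Δt_i · r(t_i).
Sum = -13.71484375.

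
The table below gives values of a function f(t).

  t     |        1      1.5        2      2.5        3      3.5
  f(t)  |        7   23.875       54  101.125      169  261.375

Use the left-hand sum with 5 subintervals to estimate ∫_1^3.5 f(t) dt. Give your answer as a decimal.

Δt = 0.5.
Sum = 0.5·[7 + 23.875 + 54 + 101.125 + 169] = 177.5.

177.5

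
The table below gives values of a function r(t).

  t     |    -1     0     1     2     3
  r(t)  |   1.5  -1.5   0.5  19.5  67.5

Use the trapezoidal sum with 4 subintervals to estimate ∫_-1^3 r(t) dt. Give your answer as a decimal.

Δt = 1.
T_4 = (1/2)·[1.5 + 2·(-1.5) + 2·0.5 + 2·19.5 + 67.5] = 53.

53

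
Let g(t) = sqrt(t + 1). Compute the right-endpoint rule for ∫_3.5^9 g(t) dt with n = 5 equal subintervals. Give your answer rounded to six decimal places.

Δt = (9 − 3.5)/5 = 1.1.
Right endpoints: 4.6, 5.7, 6.8, 7.9, 9.
g(4.6) ≈ 2.366432, g(5.7) ≈ 2.588436, g(6.8) ≈ 2.792848, g(7.9) ≈ 2.983287, g(9) ≈ 3.162278.
Sum = Δt · [g(4.6) + g(5.7) + g(6.8) + g(7.9) + g(9)].
Sum ≈ 15.282608.

15.282608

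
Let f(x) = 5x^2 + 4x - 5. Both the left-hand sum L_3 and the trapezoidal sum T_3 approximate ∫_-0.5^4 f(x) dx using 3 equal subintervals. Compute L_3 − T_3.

L_3 = 51.75.
T_3 = 124.3125.
L_3 − T_3 = -72.5625.

-72.5625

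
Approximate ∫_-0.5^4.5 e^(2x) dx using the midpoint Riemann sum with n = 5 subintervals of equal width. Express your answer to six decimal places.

Δx = (4.5 − (-0.5))/5 = 1.
Midpoints: 0, 1, 2, 3, 4.
f(0) ≈ 1.000000, f(1) ≈ 7.389056, f(2) ≈ 54.598150, f(3) ≈ 403.428793, f(4) ≈ 2980.957987.
Sum = Δx · [f(0) + f(1) + f(2) + f(3) + f(4)].
Sum ≈ 3447.373987.

3447.373987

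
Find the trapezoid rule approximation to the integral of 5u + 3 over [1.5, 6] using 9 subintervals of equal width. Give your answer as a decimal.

Δu = (6 − 1.5)/9 = 0.5.
f(1.5) = 10.5, f(2) = 13, f(2.5) = 15.5, f(3) = 18, f(3.5) = 20.5, f(4) = 23, f(4.5) = 25.5, f(5) = 28, f(5.5) = 30.5, f(6) = 33.
T_9 = (Δu/2)·[f(u_0) + 2f(u_1) + ... + 2f(u_{8}) + f(u_9)].
Sum = 97.875.

97.875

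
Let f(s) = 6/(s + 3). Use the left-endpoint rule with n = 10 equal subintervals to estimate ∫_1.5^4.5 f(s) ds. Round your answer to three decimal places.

Δs = (4.5 − 1.5)/10 = 0.3.
Left endpoints: 1.5, 1.8, 2.1, 2.4, 2.7, 3, 3.3, 3.6, 3.9, 4.2.
f(1.5) = 4/3, f(1.8) = 1.25, f(2.1) = 20/17, f(2.4) = 10/9, f(2.7) = 20/19, f(3) = 1, f(3.3) = 20/21, f(3.6) = 10/11, f(3.9) = 20/23, f(4.2) = 5/6.
Sum = Δs · [f(1.5) + f(1.8) + f(2.1) + ...].
Sum ≈ 3.146.

3.146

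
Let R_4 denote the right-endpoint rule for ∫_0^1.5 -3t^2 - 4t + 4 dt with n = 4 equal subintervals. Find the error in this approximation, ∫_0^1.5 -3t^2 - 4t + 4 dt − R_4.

Exact integral: ∫_0^1.5 f(t) dt = -1.875.
R_4 = -4.37109375.
Error = -1.875 − (-4.37109375) = 2.49609375.

2.49609375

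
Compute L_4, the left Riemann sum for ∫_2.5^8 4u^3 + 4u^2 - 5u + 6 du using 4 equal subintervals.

3218.57421875

Δu = (8 − 2.5)/4 = 1.375.
Left endpoints: 2.5, 3.875, 5.25, 6.625.
f(2.5) = 81, f(3.875) = 279.4296875, f(5.25) = 668.8125, f(6.625) = 1311.5390625.
Sum = Δu · [f(2.5) + f(3.875) + f(5.25) + f(6.625)].
Sum = 3218.57421875.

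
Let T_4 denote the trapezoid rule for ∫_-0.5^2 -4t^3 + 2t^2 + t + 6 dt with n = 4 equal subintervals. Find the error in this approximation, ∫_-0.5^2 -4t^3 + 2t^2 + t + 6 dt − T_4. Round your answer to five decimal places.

1.13932

Exact integral: ∫_-0.5^2 f(t) dt ≈ 6.3541667.
T_4 = 5.21484375.
Error ≈ 6.3541667 − 5.21484375 ≈ 1.13932.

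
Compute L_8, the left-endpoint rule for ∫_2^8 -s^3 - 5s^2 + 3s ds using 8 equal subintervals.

-1486.5

Δs = (8 − 2)/8 = 0.75.
Left endpoints: 2, 2.75, 3.5, 4.25, 5, 5.75, 6.5, 7.25.
f(2) = -22, f(2.75) = -50.359375, f(3.5) = -93.625, f(4.25) = -154.328125, f(5) = -235, f(5.75) = -338.171875, f(6.5) = -466.375, f(7.25) = -622.140625.
Sum = Δs · [f(2) + f(2.75) + f(3.5) + ...].
Sum = -1486.5.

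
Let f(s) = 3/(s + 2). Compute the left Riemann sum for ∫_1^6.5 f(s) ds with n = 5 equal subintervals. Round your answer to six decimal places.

3.509249

Δs = (6.5 − 1)/5 = 1.1.
Left endpoints: 1, 2.1, 3.2, 4.3, 5.4.
f(1) = 1, f(2.1) = 30/41, f(3.2) = 15/26, f(4.3) = 10/21, f(5.4) = 15/37.
Sum = Δs · [f(1) + f(2.1) + f(3.2) + f(4.3) + f(5.4)].
Sum ≈ 3.509249.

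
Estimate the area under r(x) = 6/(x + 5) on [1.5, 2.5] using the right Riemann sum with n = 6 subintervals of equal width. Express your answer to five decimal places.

0.84843

Δx = (2.5 − 1.5)/6 = 1/6.
Right endpoints: 5/3, 11/6, 2, 13/6, 7/3, 2.5.
r(5/3) = 0.9, r(11/6) = 36/41, r(2) = 6/7, r(13/6) = 36/43, r(7/3) = 9/11, r(2.5) = 0.8.
Sum = Δx · [r(5/3) + r(11/6) + r(2) + ...].
Sum ≈ 0.84843.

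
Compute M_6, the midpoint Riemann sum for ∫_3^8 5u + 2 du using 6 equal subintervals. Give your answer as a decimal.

147.5

Δu = (8 − 3)/6 = 5/6.
Midpoints: 41/12, 4.25, 61/12, 71/12, 6.75, 91/12.
f(41/12) = 229/12, f(4.25) = 23.25, f(61/12) = 329/12, f(71/12) = 379/12, f(6.75) = 35.75, f(91/12) = 479/12.
Sum = Δu · [f(41/12) + f(4.25) + f(61/12) + ...].
Sum = 147.5.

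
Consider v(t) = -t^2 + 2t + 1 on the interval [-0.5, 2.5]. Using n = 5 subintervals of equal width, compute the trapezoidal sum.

3.57

Δt = (2.5 − (-0.5))/5 = 0.6.
v(-0.5) = -0.25, v(0.1) = 1.19, v(0.7) = 1.91, v(1.3) = 1.91, v(1.9) = 1.19, v(2.5) = -0.25.
T_5 = (Δt/2)·[v(t_0) + 2v(t_1) + ... + 2v(t_{4}) + v(t_5)].
Sum = 3.57.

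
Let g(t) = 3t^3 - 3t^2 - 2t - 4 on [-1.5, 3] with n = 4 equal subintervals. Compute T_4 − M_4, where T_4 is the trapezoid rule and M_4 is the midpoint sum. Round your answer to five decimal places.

T_4 ≈ 5.3876953.
M_4 ≈ 0.0483398.
T_4 − M_4 ≈ 5.33936.

5.33936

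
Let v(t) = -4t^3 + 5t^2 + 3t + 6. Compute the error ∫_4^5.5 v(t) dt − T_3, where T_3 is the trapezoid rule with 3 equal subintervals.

Exact integral: ∫_4^5.5 v(t) dt = -458.0625.
T_3 = -461.3125.
Error = -458.0625 − (-461.3125) = 3.25.

3.25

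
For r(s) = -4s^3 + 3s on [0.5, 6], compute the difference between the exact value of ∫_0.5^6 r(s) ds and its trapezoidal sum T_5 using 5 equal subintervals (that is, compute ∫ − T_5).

Exact integral: ∫_0.5^6 r(s) ds = -1242.3125.
T_5 = -1285.57.
Error = -1242.3125 − (-1285.57) = 43.2575.

43.2575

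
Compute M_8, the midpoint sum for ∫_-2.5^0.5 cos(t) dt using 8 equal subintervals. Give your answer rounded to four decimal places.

1.0842

Δt = (0.5 − (-2.5))/8 = 0.375.
Midpoints: -2.3125, -1.9375, -1.5625, -1.1875, -0.8125, -0.4375, -0.0625, 0.3125.
f(-2.3125) ≈ -0.6755, f(-1.9375) ≈ -0.3585, f(-1.5625) ≈ 0.0083, f(-1.1875) ≈ 0.3740, f(-0.8125) ≈ 0.6877, f(-0.4375) ≈ 0.9058, f(-0.0625) ≈ 0.9980, f(0.3125) ≈ 0.9516.
Sum = Δt · [f(-2.3125) + f(-1.9375) + f(-1.5625) + ...].
Sum ≈ 1.0842.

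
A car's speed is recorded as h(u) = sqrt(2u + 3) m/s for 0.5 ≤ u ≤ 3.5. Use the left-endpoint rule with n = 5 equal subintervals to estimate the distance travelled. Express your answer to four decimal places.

7.5201

Δu = (3.5 − 0.5)/5 = 0.6.
Left endpoints: 0.5, 1.1, 1.7, 2.3, 2.9.
h(0.5) ≈ 2.0000, h(1.1) ≈ 2.2804, h(1.7) ≈ 2.5298, h(2.3) ≈ 2.7568, h(2.9) ≈ 2.9665.
Sum = Δu · [h(0.5) + h(1.1) + h(1.7) + h(2.3) + h(2.9)].
Sum ≈ 7.5201.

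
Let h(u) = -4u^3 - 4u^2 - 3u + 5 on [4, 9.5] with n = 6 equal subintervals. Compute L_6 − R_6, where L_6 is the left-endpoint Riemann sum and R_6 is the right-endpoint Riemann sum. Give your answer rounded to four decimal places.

3196.4167

L_6 ≈ -7498.034144.
R_6 ≈ -10694.450810.
L_6 − R_6 ≈ 3196.4167.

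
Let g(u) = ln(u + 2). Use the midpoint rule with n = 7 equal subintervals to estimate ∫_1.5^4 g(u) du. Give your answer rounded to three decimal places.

Δu = (4 − 1.5)/7 = 5/14.
Midpoints: 47/28, 57/28, 67/28, 2.75, 87/28, 97/28, 107/28.
g(47/28) ≈ 1.303, g(57/28) ≈ 1.395, g(67/28) ≈ 1.480, g(2.75) ≈ 1.558, g(87/28) ≈ 1.631, g(97/28) ≈ 1.698, g(107/28) ≈ 1.762.
Sum = Δu · [g(47/28) + g(57/28) + g(67/28) + ...].
Sum ≈ 3.867.

3.867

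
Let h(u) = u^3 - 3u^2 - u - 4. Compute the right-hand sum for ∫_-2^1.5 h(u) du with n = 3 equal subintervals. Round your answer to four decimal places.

Δu = (1.5 − (-2))/3 = 7/6.
Right endpoints: -5/6, 1/3, 1.5.
h(-5/6) = -1259/216, h(1/3) = -125/27, h(1.5) = -8.875.
Sum = Δu · [h(-5/6) + h(1/3) + h(1.5)].
Sum ≈ -22.5556.

-22.5556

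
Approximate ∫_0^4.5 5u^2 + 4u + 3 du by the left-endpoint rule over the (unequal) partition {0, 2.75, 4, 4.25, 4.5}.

Subinterval widths: 2.75, 1.25, 0.25, 0.25.
Left endpoints: 0, 2.75, 4, 4.25.
f(0) = 3, f(2.75) = 51.8125, f(4) = 99, f(4.25) = 110.3125.
Sum = Σ Δu_i · f(u_i).
Sum = 125.34375.

125.34375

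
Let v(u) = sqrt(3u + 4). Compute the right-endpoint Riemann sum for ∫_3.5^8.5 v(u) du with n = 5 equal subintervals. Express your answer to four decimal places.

Δu = (8.5 − 3.5)/5 = 1.
Right endpoints: 4.5, 5.5, 6.5, 7.5, 8.5.
v(4.5) ≈ 4.1833, v(5.5) ≈ 4.5277, v(6.5) ≈ 4.8477, v(7.5) ≈ 5.1478, v(8.5) ≈ 5.4314.
Sum = Δu · [v(4.5) + v(5.5) + v(6.5) + v(7.5) + v(8.5)].
Sum ≈ 24.1379.

24.1379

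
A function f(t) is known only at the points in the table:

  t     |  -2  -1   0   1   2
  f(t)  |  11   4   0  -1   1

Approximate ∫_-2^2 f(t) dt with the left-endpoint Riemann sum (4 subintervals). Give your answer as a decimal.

Δt = 1.
Sum = 1·[11 + 4 + 0 + (-1)] = 14.

14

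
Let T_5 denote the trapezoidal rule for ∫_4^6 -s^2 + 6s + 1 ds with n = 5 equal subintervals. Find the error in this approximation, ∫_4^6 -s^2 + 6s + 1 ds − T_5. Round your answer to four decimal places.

Exact integral: ∫_4^6 f(s) ds ≈ 11.333333.
T_5 = 11.28.
Error ≈ 11.333333 − 11.28 ≈ 0.0533.

0.0533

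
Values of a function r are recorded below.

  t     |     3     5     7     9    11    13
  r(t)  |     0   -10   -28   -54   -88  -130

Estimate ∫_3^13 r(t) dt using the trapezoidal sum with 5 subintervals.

Δt = 2.
T_5 = (2/2)·[0 + 2·(-10) + 2·(-28) + 2·(-54) + 2·(-88) + (-130)] = -490.

-490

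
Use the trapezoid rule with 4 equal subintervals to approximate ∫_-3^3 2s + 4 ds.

Δs = (3 − (-3))/4 = 1.5.
f(-3) = -2, f(-1.5) = 1, f(0) = 4, f(1.5) = 7, f(3) = 10.
T_4 = (Δs/2)·[f(s_0) + 2f(s_1) + 2f(s_2) + 2f(s_3) + f(s_4)].
Sum = 24.

24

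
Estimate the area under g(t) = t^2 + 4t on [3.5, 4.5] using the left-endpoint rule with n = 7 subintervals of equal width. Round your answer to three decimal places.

31.230

Δt = (4.5 − 3.5)/7 = 1/7.
Left endpoints: 3.5, 51/14, 53/14, 55/14, 57/14, 59/14, 61/14.
g(3.5) = 26.25, g(51/14) = 5457/196, g(53/14) = 5777/196, g(55/14) = 6105/196, g(57/14) = 6441/196, g(59/14) = 6785/196, g(61/14) = 7137/196.
Sum = Δt · [g(3.5) + g(51/14) + g(53/14) + ...].
Sum ≈ 31.230.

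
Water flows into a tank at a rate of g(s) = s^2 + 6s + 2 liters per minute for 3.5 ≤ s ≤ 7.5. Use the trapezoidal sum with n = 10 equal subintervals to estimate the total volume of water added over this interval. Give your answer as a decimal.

266.44

Δs = (7.5 − 3.5)/10 = 0.4.
g(3.5) = 35.25, g(3.9) = 40.61, g(4.3) = 46.29, g(4.7) = 52.29, g(5.1) = 58.61, g(5.5) = 65.25, g(5.9) = 72.21, g(6.3) = 79.49, g(6.7) = 87.09, g(7.1) = 95.01, g(7.5) = 103.25.
T_10 = (Δs/2)·[g(s_0) + 2g(s_1) + ... + 2g(s_{9}) + g(s_10)].
Sum = 266.44.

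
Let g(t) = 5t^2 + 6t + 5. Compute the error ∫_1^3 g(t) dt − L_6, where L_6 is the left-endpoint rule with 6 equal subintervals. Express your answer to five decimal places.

Exact integral: ∫_1^3 g(t) dt ≈ 77.3333333.
L_6 ≈ 68.8518519.
Error ≈ 77.3333333 − 68.8518519 ≈ 8.48148.

8.48148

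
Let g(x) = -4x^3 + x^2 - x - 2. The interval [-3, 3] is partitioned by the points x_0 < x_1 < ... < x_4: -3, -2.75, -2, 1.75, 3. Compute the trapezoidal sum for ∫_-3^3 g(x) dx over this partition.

Subinterval widths: 0.25, 0.75, 3.75, 1.25.
g(-3) = 118, g(-2.75) = 91.5, g(-2) = 36, g(1.75) = -22.125, g(3) = -104.
On each subinterval the trapezoid contributes (Δx_i/2)·[g(x_{i-1}) + g(x_i)].
Sum = 21.1875.

21.1875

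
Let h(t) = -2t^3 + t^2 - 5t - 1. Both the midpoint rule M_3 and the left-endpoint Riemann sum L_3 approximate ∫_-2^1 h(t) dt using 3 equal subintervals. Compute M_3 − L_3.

M_3 = 14.
L_3 = 35.
M_3 − L_3 = -21.

-21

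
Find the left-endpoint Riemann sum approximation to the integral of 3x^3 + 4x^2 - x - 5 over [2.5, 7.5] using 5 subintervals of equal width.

2169.375

Δx = (7.5 − 2.5)/5 = 1.
Left endpoints: 2.5, 3.5, 4.5, 5.5, 6.5.
f(2.5) = 64.375, f(3.5) = 169.125, f(4.5) = 344.875, f(5.5) = 609.625, f(6.5) = 981.375.
Sum = Δx · [f(2.5) + f(3.5) + f(4.5) + f(5.5) + f(6.5)].
Sum = 2169.375.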